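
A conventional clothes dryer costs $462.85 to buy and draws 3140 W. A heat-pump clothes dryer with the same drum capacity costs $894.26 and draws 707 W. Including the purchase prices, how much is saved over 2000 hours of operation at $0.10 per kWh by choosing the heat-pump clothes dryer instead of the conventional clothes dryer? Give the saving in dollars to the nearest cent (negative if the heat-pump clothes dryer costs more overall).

conventional clothes dryer: $462.85 + (3140/1000) kW × 2000 h × $0.10 = $462.85 + $628 = $1090.85
heat-pump clothes dryer: $894.26 + (707/1000) kW × 2000 h × $0.10 = $894.26 + $141.4 = $1035.66
Saving = $1090.85 − $1035.66 = $55.19

$55.19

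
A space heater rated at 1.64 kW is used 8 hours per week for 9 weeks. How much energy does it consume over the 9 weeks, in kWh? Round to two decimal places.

118.08 kWh

Runtime = 8 h/week × 9 weeks = 72 h
Energy = 1.64 kW × 72 h = 118.08 kWh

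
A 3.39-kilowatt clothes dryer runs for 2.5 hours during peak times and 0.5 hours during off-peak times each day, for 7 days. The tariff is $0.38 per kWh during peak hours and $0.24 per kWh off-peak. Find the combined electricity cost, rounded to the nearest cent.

$25.39

Peak energy = 3.39 kW × 2.5 h × 7 = 59.325 kWh
Off-peak energy = 3.39 kW × 0.5 h × 7 = 11.865 kWh
Cost = 59.325 × $0.38 + 11.865 × $0.24 = $22.5435 + $2.8476 = $25.39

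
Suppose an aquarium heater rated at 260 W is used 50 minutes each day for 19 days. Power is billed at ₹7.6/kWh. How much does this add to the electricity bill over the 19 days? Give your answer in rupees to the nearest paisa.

Runtime = 50 min × 19 = 950 min = 15.833333… h
Energy = 0.26 kW × 15.833333… h = 4.116666… kWh
Cost = 4.116666… kWh × ₹7.6/kWh = ₹31.29

₹31.29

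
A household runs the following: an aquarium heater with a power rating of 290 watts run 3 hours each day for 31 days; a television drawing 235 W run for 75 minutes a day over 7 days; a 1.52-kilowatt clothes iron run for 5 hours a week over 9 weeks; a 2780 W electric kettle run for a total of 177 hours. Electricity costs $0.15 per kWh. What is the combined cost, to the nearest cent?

aquarium heater: Runtime = 3 h/day × 31 days = 93 h
aquarium heater: 0.29 kW × 93 h = 26.97 kWh
television: Runtime = 75 min × 7 = 525 min = 8.75 h
television: 0.235 kW × 8.75 h = 2.05625 kWh
clothes iron: Runtime = 5 h/week × 9 weeks = 45 h
clothes iron: 1.52 kW × 45 h = 68.4 kWh
electric kettle: 2.78 kW × 177 h = 492.06 kWh
Total energy = 589.48625 kWh
Cost = 589.48625 × $0.15 = $88.42

$88.42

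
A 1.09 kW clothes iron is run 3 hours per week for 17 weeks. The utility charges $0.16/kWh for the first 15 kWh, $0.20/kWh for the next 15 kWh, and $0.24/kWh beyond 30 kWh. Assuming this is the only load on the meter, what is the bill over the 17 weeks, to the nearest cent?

Runtime = 3 h/week × 17 weeks = 51 h
Energy = 1.09 kW × 51 h = 55.59 kWh
Tier 1 (0–15 kWh): 15 × $0.16 = $2.4
Tier 2 (15–30 kWh): 15 × $0.20 = $3
Above 30 kWh: 25.59 × $0.24 = $6.1416
Bill = $11.54

$11.54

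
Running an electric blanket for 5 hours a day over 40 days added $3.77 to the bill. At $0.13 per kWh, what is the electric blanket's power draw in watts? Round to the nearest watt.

145 W

Energy = $3.77 ÷ $0.13/kWh = 29 kWh
Runtime = 5 h/day × 40 days = 200 h
Power = 29 kWh ÷ 200 h = 0.145 kW = 145 W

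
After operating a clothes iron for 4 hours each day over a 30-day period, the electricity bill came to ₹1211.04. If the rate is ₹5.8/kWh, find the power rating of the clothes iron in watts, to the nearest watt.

1740 W

Energy = ₹1211.04 ÷ ₹5.8/kWh = 208.8 kWh
Runtime = 4 h/day × 30 days = 120 h
Power = 208.8 kWh ÷ 120 h = 1.74 kW = 1740 W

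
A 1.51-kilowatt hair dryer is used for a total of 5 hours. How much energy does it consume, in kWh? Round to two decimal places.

7.55 kWh

Energy = 1.51 kW × 5 h = 7.55 kWh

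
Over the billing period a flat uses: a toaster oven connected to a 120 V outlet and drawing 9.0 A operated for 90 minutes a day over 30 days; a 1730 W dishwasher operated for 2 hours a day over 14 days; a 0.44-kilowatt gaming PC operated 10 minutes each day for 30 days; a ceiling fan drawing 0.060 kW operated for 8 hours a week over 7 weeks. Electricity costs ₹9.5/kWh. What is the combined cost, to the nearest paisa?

₹974.70

toaster oven: Power = 9.0 A × 120 V = 1080 W = 1.08 kW
toaster oven: Runtime = 90 min × 30 = 2700 min = 45 h
toaster oven: 1.08 kW × 45 h = 48.6 kWh
dishwasher: Runtime = 2 h/day × 14 days = 28 h
dishwasher: 1.73 kW × 28 h = 48.44 kWh
gaming PC: Runtime = 10 min × 30 = 300 min = 5 h
gaming PC: 0.44 kW × 5 h = 2.2 kWh
ceiling fan: Runtime = 8 h/week × 7 weeks = 56 h
ceiling fan: 0.06 kW × 56 h = 3.36 kWh
Total energy = 102.6 kWh
Cost = 102.6 × ₹9.5 = ₹974.70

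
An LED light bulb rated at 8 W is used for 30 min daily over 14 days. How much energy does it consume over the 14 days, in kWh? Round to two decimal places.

Runtime = 30 min × 14 = 420 min = 7 h
Energy = 0.008 kW × 7 h = 0.056 kWh ≈ 0.06 kWh

0.06 kWh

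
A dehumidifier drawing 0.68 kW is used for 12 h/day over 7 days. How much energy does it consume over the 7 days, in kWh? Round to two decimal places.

57.12 kWh

Runtime = 12 h/day × 7 days = 84 h
Energy = 0.68 kW × 84 h = 57.12 kWh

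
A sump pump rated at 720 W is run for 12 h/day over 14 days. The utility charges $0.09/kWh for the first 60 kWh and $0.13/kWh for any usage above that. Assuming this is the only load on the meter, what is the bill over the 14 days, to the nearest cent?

Runtime = 12 h/day × 14 days = 168 h
Energy = 0.72 kW × 168 h = 120.96 kWh
Tier 1 (0–60 kWh): 60 × $0.09 = $5.4
Above 60 kWh: 60.96 × $0.13 = $7.9248
Bill = $13.32

$13.32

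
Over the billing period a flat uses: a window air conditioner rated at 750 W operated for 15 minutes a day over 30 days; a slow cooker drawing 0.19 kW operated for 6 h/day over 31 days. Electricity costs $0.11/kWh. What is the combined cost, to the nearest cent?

window air conditioner: Runtime = 15 min × 30 = 450 min = 7.5 h
window air conditioner: 0.75 kW × 7.5 h = 5.625 kWh
slow cooker: Runtime = 6 h/day × 31 days = 186 h
slow cooker: 0.19 kW × 186 h = 35.34 kWh
Total energy = 40.965 kWh
Cost = 40.965 × $0.11 = $4.51

$4.51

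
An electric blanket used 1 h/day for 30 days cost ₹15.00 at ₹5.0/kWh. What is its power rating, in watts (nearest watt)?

100 W

Energy = ₹15.00 ÷ ₹5.0/kWh = 3 kWh
Runtime = 1 h/day × 30 days = 30 h
Power = 3 kWh ÷ 30 h = 0.1 kW = 100 W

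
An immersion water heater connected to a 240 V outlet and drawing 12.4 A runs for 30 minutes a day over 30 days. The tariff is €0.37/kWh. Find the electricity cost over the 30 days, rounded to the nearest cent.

Power = 12.4 A × 240 V = 2976 W = 2.976 kW
Runtime = 30 min × 30 = 900 min = 15 h
Energy = 2.976 kW × 15 h = 44.64 kWh
Cost = 44.64 kWh × €0.37/kWh = €16.52

€16.52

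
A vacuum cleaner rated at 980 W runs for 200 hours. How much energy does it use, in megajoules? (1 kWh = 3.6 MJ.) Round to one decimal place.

Energy = 0.98 kW × 200 h = 196 kWh
= 196 × 3.6 MJ = 705.6 MJ

705.6 MJ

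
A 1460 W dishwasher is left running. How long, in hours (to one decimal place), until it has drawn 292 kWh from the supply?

200.0 h

Hours = 292 kWh ÷ 1.46 kW = 200.0 h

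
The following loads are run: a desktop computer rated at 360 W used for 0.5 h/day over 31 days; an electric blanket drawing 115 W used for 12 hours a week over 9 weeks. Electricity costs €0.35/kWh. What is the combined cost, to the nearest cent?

desktop computer: Runtime = 0.5 h/day × 31 days = 15.5 h
desktop computer: 0.36 kW × 15.5 h = 5.58 kWh
electric blanket: Runtime = 12 h/week × 9 weeks = 108 h
electric blanket: 0.115 kW × 108 h = 12.42 kWh
Total energy = 18 kWh
Cost = 18 × €0.35 = €6.30

€6.30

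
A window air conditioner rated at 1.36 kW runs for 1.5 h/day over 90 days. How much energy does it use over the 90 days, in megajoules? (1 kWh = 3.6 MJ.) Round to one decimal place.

Runtime = 1.5 h/day × 90 days = 135 h
Energy = 1.36 kW × 135 h = 183.6 kWh
= 183.6 × 3.6 MJ = 661.0 MJ

661.0 MJ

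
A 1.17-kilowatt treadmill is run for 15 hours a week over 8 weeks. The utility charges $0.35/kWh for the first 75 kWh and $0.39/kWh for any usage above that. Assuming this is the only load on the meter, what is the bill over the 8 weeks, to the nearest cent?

$51.76

Runtime = 15 h/week × 8 weeks = 120 h
Energy = 1.17 kW × 120 h = 140.4 kWh
Tier 1 (0–75 kWh): 75 × $0.35 = $26.25
Above 75 kWh: 65.4 × $0.39 = $25.506
Bill = $51.76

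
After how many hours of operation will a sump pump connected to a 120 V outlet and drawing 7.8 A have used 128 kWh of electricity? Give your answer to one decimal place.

136.8 h

Power = 7.8 A × 120 V = 936 W = 0.936 kW
Hours = 128 kWh ÷ 0.936 kW = 136.8 h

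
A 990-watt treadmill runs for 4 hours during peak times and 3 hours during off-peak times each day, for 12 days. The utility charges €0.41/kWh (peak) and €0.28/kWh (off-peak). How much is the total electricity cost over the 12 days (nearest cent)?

€29.46

Peak energy = 0.99 kW × 4 h × 12 = 47.52 kWh
Off-peak energy = 0.99 kW × 3 h × 12 = 35.64 kWh
Cost = 47.52 × €0.41 + 35.64 × €0.28 = €19.4832 + €9.9792 = €29.46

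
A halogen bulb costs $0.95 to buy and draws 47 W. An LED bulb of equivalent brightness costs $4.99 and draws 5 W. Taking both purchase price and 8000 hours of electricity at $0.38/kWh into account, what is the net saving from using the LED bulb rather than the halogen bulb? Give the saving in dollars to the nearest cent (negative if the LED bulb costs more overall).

$123.64

halogen bulb: $0.95 + (47/1000) kW × 8000 h × $0.38 = $0.95 + $142.88 = $143.83
LED bulb: $4.99 + (5/1000) kW × 8000 h × $0.38 = $4.99 + $15.2 = $20.19
Saving = $143.83 − $20.19 = $123.64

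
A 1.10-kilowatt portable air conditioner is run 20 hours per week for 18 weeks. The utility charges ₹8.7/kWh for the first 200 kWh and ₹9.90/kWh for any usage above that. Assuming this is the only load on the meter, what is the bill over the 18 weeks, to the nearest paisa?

₹3680.40

Runtime = 20 h/week × 18 weeks = 360 h
Energy = 1.1 kW × 360 h = 396 kWh
Tier 1 (0–200 kWh): 200 × ₹8.7 = ₹1740
Above 200 kWh: 196 × ₹9.90 = ₹1940.4
Bill = ₹3680.40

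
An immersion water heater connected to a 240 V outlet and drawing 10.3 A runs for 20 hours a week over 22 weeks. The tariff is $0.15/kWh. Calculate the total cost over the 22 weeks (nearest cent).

Power = 10.3 A × 240 V = 2472 W = 2.472 kW
Runtime = 20 h/week × 22 weeks = 440 h
Energy = 2.472 kW × 440 h = 1087.68 kWh
Cost = 1087.68 kWh × $0.15/kWh = $163.15

$163.15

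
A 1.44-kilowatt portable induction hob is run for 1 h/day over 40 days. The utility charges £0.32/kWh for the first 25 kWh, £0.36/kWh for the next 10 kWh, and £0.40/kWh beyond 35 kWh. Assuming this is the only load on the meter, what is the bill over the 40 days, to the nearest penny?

Runtime = 1 h/day × 40 days = 40 h
Energy = 1.44 kW × 40 h = 57.6 kWh
Tier 1 (0–25 kWh): 25 × £0.32 = £8
Tier 2 (25–35 kWh): 10 × £0.36 = £3.6
Above 35 kWh: 22.6 × £0.40 = £9.04
Bill = £20.64

£20.64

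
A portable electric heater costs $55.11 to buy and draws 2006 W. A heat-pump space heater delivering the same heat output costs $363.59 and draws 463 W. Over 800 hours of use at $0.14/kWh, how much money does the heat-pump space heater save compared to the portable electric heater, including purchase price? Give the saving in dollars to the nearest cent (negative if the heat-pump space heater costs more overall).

-$135.66

portable electric heater: $55.11 + (2006/1000) kW × 800 h × $0.14 = $55.11 + $224.672 = $279.782
heat-pump space heater: $363.59 + (463/1000) kW × 800 h × $0.14 = $363.59 + $51.856 = $415.446
Saving = $279.782 − $415.446 = −$135.664 → -$135.66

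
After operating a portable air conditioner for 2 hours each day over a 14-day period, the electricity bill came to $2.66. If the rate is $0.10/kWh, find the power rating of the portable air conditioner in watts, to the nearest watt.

950 W

Energy = $2.66 ÷ $0.10/kWh = 26.6 kWh
Runtime = 2 h/day × 14 days = 28 h
Power = 26.6 kWh ÷ 28 h = 0.95 kW = 950 W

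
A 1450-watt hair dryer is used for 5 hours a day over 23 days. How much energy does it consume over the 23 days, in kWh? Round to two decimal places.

166.75 kWh

Runtime = 5 h/day × 23 days = 115 h
Energy = 1.45 kW × 115 h = 166.75 kWh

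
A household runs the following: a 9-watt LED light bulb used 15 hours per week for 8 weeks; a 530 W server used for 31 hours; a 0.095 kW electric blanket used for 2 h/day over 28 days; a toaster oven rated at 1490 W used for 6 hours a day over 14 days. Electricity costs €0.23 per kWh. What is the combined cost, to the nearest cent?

LED light bulb: Runtime = 15 h/week × 8 weeks = 120 h
LED light bulb: 0.009 kW × 120 h = 1.08 kWh
server: 0.53 kW × 31 h = 16.43 kWh
electric blanket: Runtime = 2 h/day × 28 days = 56 h
electric blanket: 0.095 kW × 56 h = 5.32 kWh
toaster oven: Runtime = 6 h/day × 14 days = 84 h
toaster oven: 1.49 kW × 84 h = 125.16 kWh
Total energy = 147.99 kWh
Cost = 147.99 × €0.23 = €34.04

€34.04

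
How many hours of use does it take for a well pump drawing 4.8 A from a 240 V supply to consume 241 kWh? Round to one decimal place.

Power = 4.8 A × 240 V = 1152 W = 1.152 kW
Hours = 241 kWh ÷ 1.152 kW = 209.2 h

209.2 h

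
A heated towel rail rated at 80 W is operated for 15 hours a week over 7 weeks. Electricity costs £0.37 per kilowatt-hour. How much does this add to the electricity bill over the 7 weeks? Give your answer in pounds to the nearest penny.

Runtime = 15 h/week × 7 weeks = 105 h
Energy = 0.08 kW × 105 h = 8.4 kWh
Cost = 8.4 kWh × £0.37/kWh = £3.11

£3.11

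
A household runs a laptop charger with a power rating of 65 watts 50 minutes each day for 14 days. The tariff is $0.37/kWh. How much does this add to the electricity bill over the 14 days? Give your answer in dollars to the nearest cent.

$0.28

Runtime = 50 min × 14 = 700 min = 11.666666… h
Energy = 0.065 kW × 11.666666… h = 0.758333… kWh
Cost = 0.758333… kWh × $0.37/kWh = $0.28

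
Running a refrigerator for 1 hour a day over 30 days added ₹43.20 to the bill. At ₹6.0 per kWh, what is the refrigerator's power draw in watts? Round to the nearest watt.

Energy = ₹43.20 ÷ ₹6.0/kWh = 7.2 kWh
Runtime = 1 h/day × 30 days = 30 h
Power = 7.2 kWh ÷ 30 h = 0.24 kW = 240 W

240 W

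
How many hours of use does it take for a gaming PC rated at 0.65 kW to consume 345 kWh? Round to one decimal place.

530.8 h

Hours = 345 kWh ÷ 0.65 kW = 530.8 h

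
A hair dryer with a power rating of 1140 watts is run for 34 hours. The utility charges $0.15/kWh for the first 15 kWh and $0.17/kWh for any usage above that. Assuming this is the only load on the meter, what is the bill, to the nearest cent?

$6.29

Energy = 1.14 kW × 34 h = 38.76 kWh
Tier 1 (0–15 kWh): 15 × $0.15 = $2.25
Above 15 kWh: 23.76 × $0.17 = $4.0392
Bill = $6.29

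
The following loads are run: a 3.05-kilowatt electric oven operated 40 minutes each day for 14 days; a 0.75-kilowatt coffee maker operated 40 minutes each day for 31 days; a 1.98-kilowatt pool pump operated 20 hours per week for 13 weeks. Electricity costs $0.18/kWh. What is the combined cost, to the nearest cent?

electric oven: Runtime = 40 min × 14 = 560 min = 9.333333… h
electric oven: 3.05 kW × 9.333333… h = 28.466666… kWh
coffee maker: Runtime = 40 min × 31 = 1240 min = 20.666666… h
coffee maker: 0.75 kW × 20.666666… h = 15.5 kWh
pool pump: Runtime = 20 h/week × 13 weeks = 260 h
pool pump: 1.98 kW × 260 h = 514.8 kWh
Total energy = 558.766666… kWh
Cost = 558.766666… × $0.18 = $100.58

$100.58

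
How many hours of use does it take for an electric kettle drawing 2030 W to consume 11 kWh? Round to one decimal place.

Hours = 11 kWh ÷ 2.03 kW = 5.4 h

5.4 h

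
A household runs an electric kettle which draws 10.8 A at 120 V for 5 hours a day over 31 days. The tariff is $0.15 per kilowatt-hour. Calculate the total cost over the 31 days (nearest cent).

Power = 10.8 A × 120 V = 1296 W = 1.296 kW
Runtime = 5 h/day × 31 days = 155 h
Energy = 1.296 kW × 155 h = 200.88 kWh
Cost = 200.88 kWh × $0.15/kWh = $30.13

$30.13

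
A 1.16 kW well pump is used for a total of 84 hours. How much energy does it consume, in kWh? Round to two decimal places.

Energy = 1.16 kW × 84 h = 97.44 kWh

97.44 kWh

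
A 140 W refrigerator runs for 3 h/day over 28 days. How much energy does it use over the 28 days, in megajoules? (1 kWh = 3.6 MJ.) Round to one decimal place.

Runtime = 3 h/day × 28 days = 84 h
Energy = 0.14 kW × 84 h = 11.76 kWh
= 11.76 × 3.6 MJ = 42.3 MJ

42.3 MJ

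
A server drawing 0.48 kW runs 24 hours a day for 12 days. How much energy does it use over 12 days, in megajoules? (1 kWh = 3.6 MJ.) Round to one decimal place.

497.7 MJ

Runtime = 24 h × 12 = 288 h
Energy = 0.48 kW × 288 h = 138.24 kWh
= 138.24 × 3.6 MJ = 497.7 MJ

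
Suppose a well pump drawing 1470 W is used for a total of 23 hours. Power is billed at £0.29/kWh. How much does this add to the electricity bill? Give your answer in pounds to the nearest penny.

£9.80

Energy = 1.47 kW × 23 h = 33.81 kWh
Cost = 33.81 kWh × £0.29/kWh = £9.80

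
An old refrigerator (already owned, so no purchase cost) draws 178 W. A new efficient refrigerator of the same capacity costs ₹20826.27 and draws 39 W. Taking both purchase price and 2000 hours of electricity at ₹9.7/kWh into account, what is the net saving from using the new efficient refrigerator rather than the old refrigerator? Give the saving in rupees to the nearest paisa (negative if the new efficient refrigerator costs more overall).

-₹18129.67

old refrigerator: ₹0.00 + (178/1000) kW × 2000 h × ₹9.7 = ₹0.00 + ₹3453.2 = ₹3453.2
new efficient refrigerator: ₹20826.27 + (39/1000) kW × 2000 h × ₹9.7 = ₹20826.27 + ₹756.6 = ₹21582.87
Saving = ₹3453.2 − ₹21582.87 = −₹18129.67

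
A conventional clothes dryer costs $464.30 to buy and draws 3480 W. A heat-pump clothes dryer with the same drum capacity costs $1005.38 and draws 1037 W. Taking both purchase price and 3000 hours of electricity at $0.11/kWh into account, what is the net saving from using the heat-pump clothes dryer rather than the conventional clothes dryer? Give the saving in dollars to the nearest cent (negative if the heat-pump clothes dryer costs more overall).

$265.11

conventional clothes dryer: $464.30 + (3480/1000) kW × 3000 h × $0.11 = $464.30 + $1148.4 = $1612.7
heat-pump clothes dryer: $1005.38 + (1037/1000) kW × 3000 h × $0.11 = $1005.38 + $342.21 = $1347.59
Saving = $1612.7 − $1347.59 = $265.11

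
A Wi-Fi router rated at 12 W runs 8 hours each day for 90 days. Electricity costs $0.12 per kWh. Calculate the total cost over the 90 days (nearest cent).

Runtime = 8 h/day × 90 days = 720 h
Energy = 0.012 kW × 720 h = 8.64 kWh
Cost = 8.64 kWh × $0.12/kWh = $1.04

$1.04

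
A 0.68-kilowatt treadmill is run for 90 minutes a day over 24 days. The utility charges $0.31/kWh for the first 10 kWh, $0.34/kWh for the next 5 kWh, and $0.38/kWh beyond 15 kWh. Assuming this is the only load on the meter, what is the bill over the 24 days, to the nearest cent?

Runtime = 90 min × 24 = 2160 min = 36 h
Energy = 0.68 kW × 36 h = 24.48 kWh
Tier 1 (0–10 kWh): 10 × $0.31 = $3.1
Tier 2 (10–15 kWh): 5 × $0.34 = $1.7
Above 15 kWh: 9.48 × $0.38 = $3.6024
Bill = $8.40

$8.40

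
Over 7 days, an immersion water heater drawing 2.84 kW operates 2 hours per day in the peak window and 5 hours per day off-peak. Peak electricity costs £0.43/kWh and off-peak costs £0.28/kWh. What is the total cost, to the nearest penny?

£44.93

Peak energy = 2.84 kW × 2 h × 7 = 39.76 kWh
Off-peak energy = 2.84 kW × 5 h × 7 = 99.4 kWh
Cost = 39.76 × £0.43 + 99.4 × £0.28 = £17.0968 + £27.832 = £44.93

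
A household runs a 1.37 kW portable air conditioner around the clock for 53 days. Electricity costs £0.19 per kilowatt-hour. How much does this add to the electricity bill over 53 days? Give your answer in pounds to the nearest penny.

Runtime = 24 h × 53 = 1272 h
Energy = 1.37 kW × 1272 h = 1742.64 kWh
Cost = 1742.64 kWh × £0.19/kWh = £331.10

£331.10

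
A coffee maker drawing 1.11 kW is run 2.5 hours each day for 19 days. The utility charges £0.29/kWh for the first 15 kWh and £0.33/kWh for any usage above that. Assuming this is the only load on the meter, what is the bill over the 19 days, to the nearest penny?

£16.80

Runtime = 2.5 h/day × 19 days = 47.5 h
Energy = 1.11 kW × 47.5 h = 52.725 kWh
Tier 1 (0–15 kWh): 15 × £0.29 = £4.35
Above 15 kWh: 37.725 × £0.33 = £12.44925
Bill = £16.80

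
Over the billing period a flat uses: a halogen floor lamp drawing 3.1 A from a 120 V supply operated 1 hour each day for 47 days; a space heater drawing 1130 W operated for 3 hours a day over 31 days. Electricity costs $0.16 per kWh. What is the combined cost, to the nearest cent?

halogen floor lamp: Power = 3.1 A × 120 V = 372 W = 0.372 kW
halogen floor lamp: Runtime = 1 h/day × 47 days = 47 h
halogen floor lamp: 0.372 kW × 47 h = 17.484 kWh
space heater: Runtime = 3 h/day × 31 days = 93 h
space heater: 1.13 kW × 93 h = 105.09 kWh
Total energy = 122.574 kWh
Cost = 122.574 × $0.16 = $19.61

$19.61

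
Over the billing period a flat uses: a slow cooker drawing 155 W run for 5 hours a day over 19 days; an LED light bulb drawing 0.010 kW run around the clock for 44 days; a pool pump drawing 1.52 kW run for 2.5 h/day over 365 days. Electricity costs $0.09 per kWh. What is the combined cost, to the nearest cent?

$127.11

slow cooker: Runtime = 5 h/day × 19 days = 95 h
slow cooker: 0.155 kW × 95 h = 14.725 kWh
LED light bulb: Runtime = 24 h × 44 = 1056 h
LED light bulb: 0.01 kW × 1056 h = 10.56 kWh
pool pump: Runtime = 2.5 h/day × 365 days = 912.5 h
pool pump: 1.52 kW × 912.5 h = 1387 kWh
Total energy = 1412.285 kWh
Cost = 1412.285 × $0.09 = $127.11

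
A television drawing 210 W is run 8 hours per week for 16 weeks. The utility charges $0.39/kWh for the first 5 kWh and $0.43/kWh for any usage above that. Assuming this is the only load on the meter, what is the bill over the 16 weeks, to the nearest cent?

Runtime = 8 h/week × 16 weeks = 128 h
Energy = 0.21 kW × 128 h = 26.88 kWh
Tier 1 (0–5 kWh): 5 × $0.39 = $1.95
Above 5 kWh: 21.88 × $0.43 = $9.4084
Bill = $11.36

$11.36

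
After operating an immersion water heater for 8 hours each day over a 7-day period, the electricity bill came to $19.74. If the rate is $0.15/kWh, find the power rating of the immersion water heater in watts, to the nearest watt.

Energy = $19.74 ÷ $0.15/kWh = 131.6 kWh
Runtime = 8 h/day × 7 days = 56 h
Power = 131.6 kWh ÷ 56 h = 2.35 kW = 2350 W

2350 W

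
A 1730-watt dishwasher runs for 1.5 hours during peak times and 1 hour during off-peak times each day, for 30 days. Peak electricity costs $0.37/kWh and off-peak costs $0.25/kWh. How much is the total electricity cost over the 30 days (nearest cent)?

Peak energy = 1.73 kW × 1.5 h × 30 = 77.85 kWh
Off-peak energy = 1.73 kW × 1 h × 30 = 51.9 kWh
Cost = 77.85 × $0.37 + 51.9 × $0.25 = $28.8045 + $12.975 = $41.78

$41.78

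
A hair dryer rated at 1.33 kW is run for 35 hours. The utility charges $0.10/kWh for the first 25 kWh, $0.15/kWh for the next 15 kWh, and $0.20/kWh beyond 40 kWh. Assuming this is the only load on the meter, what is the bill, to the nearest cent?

$6.06

Energy = 1.33 kW × 35 h = 46.55 kWh
Tier 1 (0–25 kWh): 25 × $0.10 = $2.5
Tier 2 (25–40 kWh): 15 × $0.15 = $2.25
Above 40 kWh: 6.55 × $0.20 = $1.31
Bill = $6.06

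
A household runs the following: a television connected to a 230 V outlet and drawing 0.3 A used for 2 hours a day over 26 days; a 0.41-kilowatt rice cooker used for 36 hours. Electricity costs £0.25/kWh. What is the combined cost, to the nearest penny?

television: Power = 0.3 A × 230 V = 69 W = 0.069 kW
television: Runtime = 2 h/day × 26 days = 52 h
television: 0.069 kW × 52 h = 3.588 kWh
rice cooker: 0.41 kW × 36 h = 14.76 kWh
Total energy = 18.348 kWh
Cost = 18.348 × £0.25 = £4.59

£4.59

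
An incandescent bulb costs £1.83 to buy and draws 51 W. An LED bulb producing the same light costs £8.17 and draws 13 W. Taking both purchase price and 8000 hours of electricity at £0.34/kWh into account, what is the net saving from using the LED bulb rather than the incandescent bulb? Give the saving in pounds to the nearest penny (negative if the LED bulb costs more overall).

incandescent bulb: £1.83 + (51/1000) kW × 8000 h × £0.34 = £1.83 + £138.72 = £140.55
LED bulb: £8.17 + (13/1000) kW × 8000 h × £0.34 = £8.17 + £35.36 = £43.53
Saving = £140.55 − £43.53 = £97.02

£97.02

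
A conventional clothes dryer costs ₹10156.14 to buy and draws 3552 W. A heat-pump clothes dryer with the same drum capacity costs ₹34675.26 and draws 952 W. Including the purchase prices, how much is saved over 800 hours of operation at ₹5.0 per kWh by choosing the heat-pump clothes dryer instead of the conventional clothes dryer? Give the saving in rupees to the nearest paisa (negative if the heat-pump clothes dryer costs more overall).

-₹14119.12

conventional clothes dryer: ₹10156.14 + (3552/1000) kW × 800 h × ₹5.0 = ₹10156.14 + ₹14208 = ₹24364.14
heat-pump clothes dryer: ₹34675.26 + (952/1000) kW × 800 h × ₹5.0 = ₹34675.26 + ₹3808 = ₹38483.26
Saving = ₹24364.14 − ₹38483.26 = −₹14119.12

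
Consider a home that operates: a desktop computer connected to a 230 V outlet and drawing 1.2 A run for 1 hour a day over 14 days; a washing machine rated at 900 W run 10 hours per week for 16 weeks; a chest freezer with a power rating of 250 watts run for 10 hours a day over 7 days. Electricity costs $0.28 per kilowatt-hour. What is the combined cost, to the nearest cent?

desktop computer: Power = 1.2 A × 230 V = 276 W = 0.276 kW
desktop computer: Runtime = 1 h/day × 14 days = 14 h
desktop computer: 0.276 kW × 14 h = 3.864 kWh
washing machine: Runtime = 10 h/week × 16 weeks = 160 h
washing machine: 0.9 kW × 160 h = 144 kWh
chest freezer: Runtime = 10 h/day × 7 days = 70 h
chest freezer: 0.25 kW × 70 h = 17.5 kWh
Total energy = 165.364 kWh
Cost = 165.364 × $0.28 = $46.30

$46.30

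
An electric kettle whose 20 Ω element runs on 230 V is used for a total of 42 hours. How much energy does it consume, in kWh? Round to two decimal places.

Power = V²/R = 230²/20 = 2645 W = 2.645 kW
Energy = 2.645 kW × 42 h = 111.09 kWh

111.09 kWh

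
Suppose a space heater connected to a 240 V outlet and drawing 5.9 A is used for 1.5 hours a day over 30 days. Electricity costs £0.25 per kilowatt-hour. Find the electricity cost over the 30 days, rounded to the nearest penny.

£15.93

Power = 5.9 A × 240 V = 1416 W = 1.416 kW
Runtime = 1.5 h/day × 30 days = 45 h
Energy = 1.416 kW × 45 h = 63.72 kWh
Cost = 63.72 kWh × £0.25/kWh = £15.93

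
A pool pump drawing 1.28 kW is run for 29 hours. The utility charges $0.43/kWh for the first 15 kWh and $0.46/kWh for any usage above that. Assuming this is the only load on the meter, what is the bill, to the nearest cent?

Energy = 1.28 kW × 29 h = 37.12 kWh
Tier 1 (0–15 kWh): 15 × $0.43 = $6.45
Above 15 kWh: 22.12 × $0.46 = $10.1752
Bill = $16.63

$16.63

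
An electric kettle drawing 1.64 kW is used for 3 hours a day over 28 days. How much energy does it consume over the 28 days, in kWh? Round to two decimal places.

Runtime = 3 h/day × 28 days = 84 h
Energy = 1.64 kW × 84 h = 137.76 kWh

137.76 kWh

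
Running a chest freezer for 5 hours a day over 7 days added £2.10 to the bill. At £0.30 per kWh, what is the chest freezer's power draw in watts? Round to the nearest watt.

Energy = £2.10 ÷ £0.30/kWh = 7 kWh
Runtime = 5 h/day × 7 days = 35 h
Power = 7 kWh ÷ 35 h = 0.2 kW = 200 W

200 W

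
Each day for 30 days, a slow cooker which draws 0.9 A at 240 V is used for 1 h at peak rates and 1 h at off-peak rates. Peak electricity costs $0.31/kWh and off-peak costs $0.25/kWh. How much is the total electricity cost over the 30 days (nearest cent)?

Power = 0.9 A × 240 V = 216 W = 0.216 kW
Peak energy = 0.216 kW × 1 h × 30 = 6.48 kWh
Off-peak energy = 0.216 kW × 1 h × 30 = 6.48 kWh
Cost = 6.48 × $0.31 + 6.48 × $0.25 = $2.0088 + $1.62 = $3.63

$3.63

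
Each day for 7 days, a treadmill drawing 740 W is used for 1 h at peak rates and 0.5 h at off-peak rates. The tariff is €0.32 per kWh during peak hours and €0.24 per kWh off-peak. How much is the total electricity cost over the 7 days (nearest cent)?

€2.28

Peak energy = 0.74 kW × 1 h × 7 = 5.18 kWh
Off-peak energy = 0.74 kW × 0.5 h × 7 = 2.59 kWh
Cost = 5.18 × €0.32 + 2.59 × €0.24 = €1.6576 + €0.6216 = €2.28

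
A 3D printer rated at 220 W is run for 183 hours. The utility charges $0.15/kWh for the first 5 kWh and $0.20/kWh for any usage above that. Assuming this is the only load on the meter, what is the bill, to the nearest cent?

$7.80

Energy = 0.22 kW × 183 h = 40.26 kWh
Tier 1 (0–5 kWh): 5 × $0.15 = $0.75
Above 5 kWh: 35.26 × $0.20 = $7.052
Bill = $7.80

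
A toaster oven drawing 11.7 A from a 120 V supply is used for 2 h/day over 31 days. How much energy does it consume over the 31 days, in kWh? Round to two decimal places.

87.05 kWh

Power = 11.7 A × 120 V = 1404 W = 1.404 kW
Runtime = 2 h/day × 31 days = 62 h
Energy = 1.404 kW × 62 h = 87.048 kWh ≈ 87.05 kWh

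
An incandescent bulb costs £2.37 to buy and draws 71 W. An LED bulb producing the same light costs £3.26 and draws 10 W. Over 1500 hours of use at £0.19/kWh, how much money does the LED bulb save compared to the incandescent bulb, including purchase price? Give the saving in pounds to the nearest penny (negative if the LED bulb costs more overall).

£16.50

incandescent bulb: £2.37 + (71/1000) kW × 1500 h × £0.19 = £2.37 + £20.235 = £22.605
LED bulb: £3.26 + (10/1000) kW × 1500 h × £0.19 = £3.26 + £2.85 = £6.11
Saving = £22.605 − £6.11 = £16.495 → £16.50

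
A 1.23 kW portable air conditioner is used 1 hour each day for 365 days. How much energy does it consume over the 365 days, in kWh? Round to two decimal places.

Runtime = 1 h/day × 365 days = 365 h
Energy = 1.23 kW × 365 h = 448.95 kWh

448.95 kWh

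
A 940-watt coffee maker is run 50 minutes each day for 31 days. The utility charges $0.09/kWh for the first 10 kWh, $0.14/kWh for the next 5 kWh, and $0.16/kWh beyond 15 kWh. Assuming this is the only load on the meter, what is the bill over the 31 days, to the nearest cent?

Runtime = 50 min × 31 = 1550 min = 25.833333… h
Energy = 0.94 kW × 25.833333… h = 24.283333… kWh
Tier 1 (0–10 kWh): 10 × $0.09 = $0.9
Tier 2 (10–15 kWh): 5 × $0.14 = $0.7
Above 15 kWh: 9.283333… × $0.16 = $1.485333…
Bill = $3.09

$3.09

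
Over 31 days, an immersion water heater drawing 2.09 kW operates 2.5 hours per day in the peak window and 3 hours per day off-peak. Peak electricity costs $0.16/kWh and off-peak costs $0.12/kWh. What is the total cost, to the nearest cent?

$49.24

Peak energy = 2.09 kW × 2.5 h × 31 = 161.975 kWh
Off-peak energy = 2.09 kW × 3 h × 31 = 194.37 kWh
Cost = 161.975 × $0.16 + 194.37 × $0.12 = $25.916 + $23.3244 = $49.24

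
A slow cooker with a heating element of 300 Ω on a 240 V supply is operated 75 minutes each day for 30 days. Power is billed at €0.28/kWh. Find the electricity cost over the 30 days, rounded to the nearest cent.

€2.02

Power = V²/R = 240²/300 = 192 W = 0.192 kW
Runtime = 75 min × 30 = 2250 min = 37.5 h
Energy = 0.192 kW × 37.5 h = 7.2 kWh
Cost = 7.2 kWh × €0.28/kWh = €2.02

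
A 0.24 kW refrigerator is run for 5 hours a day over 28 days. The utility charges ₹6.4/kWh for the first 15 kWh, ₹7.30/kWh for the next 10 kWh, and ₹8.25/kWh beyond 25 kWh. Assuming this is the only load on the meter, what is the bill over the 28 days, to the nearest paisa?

₹239.95

Runtime = 5 h/day × 28 days = 140 h
Energy = 0.24 kW × 140 h = 33.6 kWh
Tier 1 (0–15 kWh): 15 × ₹6.4 = ₹96
Tier 2 (15–25 kWh): 10 × ₹7.30 = ₹73
Above 25 kWh: 8.6 × ₹8.25 = ₹70.95
Bill = ₹239.95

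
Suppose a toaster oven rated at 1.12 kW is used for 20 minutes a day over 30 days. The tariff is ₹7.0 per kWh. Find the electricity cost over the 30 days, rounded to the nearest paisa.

Runtime = 20 min × 30 = 600 min = 10 h
Energy = 1.12 kW × 10 h = 11.2 kWh
Cost = 11.2 kWh × ₹7.0/kWh = ₹78.40

₹78.40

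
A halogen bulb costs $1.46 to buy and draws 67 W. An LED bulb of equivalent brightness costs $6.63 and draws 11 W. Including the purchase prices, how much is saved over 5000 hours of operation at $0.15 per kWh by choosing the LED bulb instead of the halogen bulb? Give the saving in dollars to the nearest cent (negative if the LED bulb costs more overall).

$36.83

halogen bulb: $1.46 + (67/1000) kW × 5000 h × $0.15 = $1.46 + $50.25 = $51.71
LED bulb: $6.63 + (11/1000) kW × 5000 h × $0.15 = $6.63 + $8.25 = $14.88
Saving = $51.71 − $14.88 = $36.83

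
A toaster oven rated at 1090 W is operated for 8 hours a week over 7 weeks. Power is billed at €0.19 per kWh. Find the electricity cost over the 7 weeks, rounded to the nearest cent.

Runtime = 8 h/week × 7 weeks = 56 h
Energy = 1.09 kW × 56 h = 61.04 kWh
Cost = 61.04 kWh × €0.19/kWh = €11.60

€11.60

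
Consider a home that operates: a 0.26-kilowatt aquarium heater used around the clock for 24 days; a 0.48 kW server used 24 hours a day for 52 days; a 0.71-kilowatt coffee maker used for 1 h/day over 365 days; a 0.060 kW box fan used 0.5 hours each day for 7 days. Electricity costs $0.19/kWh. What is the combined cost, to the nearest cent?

aquarium heater: Runtime = 24 h × 24 = 576 h
aquarium heater: 0.26 kW × 576 h = 149.76 kWh
server: Runtime = 24 h × 52 = 1248 h
server: 0.48 kW × 1248 h = 599.04 kWh
coffee maker: Runtime = 1 h/day × 365 days = 365 h
coffee maker: 0.71 kW × 365 h = 259.15 kWh
box fan: Runtime = 0.5 h/day × 7 days = 3.5 h
box fan: 0.06 kW × 3.5 h = 0.21 kWh
Total energy = 1008.16 kWh
Cost = 1008.16 × $0.19 = $191.55

$191.55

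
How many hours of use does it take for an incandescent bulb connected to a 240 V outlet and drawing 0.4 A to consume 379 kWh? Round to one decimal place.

Power = 0.4 A × 240 V = 96 W = 0.096 kW
Hours = 379 kWh ÷ 0.096 kW = 3947.9 h

3947.9 h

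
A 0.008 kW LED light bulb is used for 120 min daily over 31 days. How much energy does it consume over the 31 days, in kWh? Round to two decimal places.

Runtime = 120 min × 31 = 3720 min = 62 h
Energy = 0.008 kW × 62 h = 0.496 kWh ≈ 0.50 kWh

0.50 kWh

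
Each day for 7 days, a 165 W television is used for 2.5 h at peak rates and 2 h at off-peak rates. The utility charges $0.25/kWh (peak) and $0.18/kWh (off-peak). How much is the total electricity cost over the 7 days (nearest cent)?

Peak energy = 0.165 kW × 2.5 h × 7 = 2.8875 kWh
Off-peak energy = 0.165 kW × 2 h × 7 = 2.31 kWh
Cost = 2.8875 × $0.25 + 2.31 × $0.18 = $0.721875 + $0.4158 = $1.14

$1.14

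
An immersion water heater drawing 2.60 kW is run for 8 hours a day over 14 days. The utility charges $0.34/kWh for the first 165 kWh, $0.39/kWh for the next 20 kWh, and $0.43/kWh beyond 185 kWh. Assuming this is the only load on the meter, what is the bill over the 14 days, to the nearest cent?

$109.57

Runtime = 8 h/day × 14 days = 112 h
Energy = 2.6 kW × 112 h = 291.2 kWh
Tier 1 (0–165 kWh): 165 × $0.34 = $56.1
Tier 2 (165–185 kWh): 20 × $0.39 = $7.8
Above 185 kWh: 106.2 × $0.43 = $45.666
Bill = $109.57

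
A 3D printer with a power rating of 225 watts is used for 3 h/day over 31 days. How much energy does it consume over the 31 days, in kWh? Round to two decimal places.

Runtime = 3 h/day × 31 days = 93 h
Energy = 0.225 kW × 93 h = 20.925 kWh ≈ 20.93 kWh

20.93 kWh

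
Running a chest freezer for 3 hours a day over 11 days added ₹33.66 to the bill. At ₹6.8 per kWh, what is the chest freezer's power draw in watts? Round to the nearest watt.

Energy = ₹33.66 ÷ ₹6.8/kWh = 4.95 kWh
Runtime = 3 h/day × 11 days = 33 h
Power = 4.95 kWh ÷ 33 h = 0.15 kW = 150 W

150 W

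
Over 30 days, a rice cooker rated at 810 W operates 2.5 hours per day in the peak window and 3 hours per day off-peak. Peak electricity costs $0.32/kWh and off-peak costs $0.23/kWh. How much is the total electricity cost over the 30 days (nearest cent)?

Peak energy = 0.81 kW × 2.5 h × 30 = 60.75 kWh
Off-peak energy = 0.81 kW × 3 h × 30 = 72.9 kWh
Cost = 60.75 × $0.32 + 72.9 × $0.23 = $19.44 + $16.767 = $36.21

$36.21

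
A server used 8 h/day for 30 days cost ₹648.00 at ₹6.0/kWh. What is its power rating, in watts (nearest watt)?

450 W

Energy = ₹648.00 ÷ ₹6.0/kWh = 108 kWh
Runtime = 8 h/day × 30 days = 240 h
Power = 108 kWh ÷ 240 h = 0.45 kW = 450 W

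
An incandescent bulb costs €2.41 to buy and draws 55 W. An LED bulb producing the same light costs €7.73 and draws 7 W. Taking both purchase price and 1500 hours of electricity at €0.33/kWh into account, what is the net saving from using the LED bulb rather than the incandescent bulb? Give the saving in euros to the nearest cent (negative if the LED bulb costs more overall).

incandescent bulb: €2.41 + (55/1000) kW × 1500 h × €0.33 = €2.41 + €27.225 = €29.635
LED bulb: €7.73 + (7/1000) kW × 1500 h × €0.33 = €7.73 + €3.465 = €11.195
Saving = €29.635 − €11.195 = €18.44

€18.44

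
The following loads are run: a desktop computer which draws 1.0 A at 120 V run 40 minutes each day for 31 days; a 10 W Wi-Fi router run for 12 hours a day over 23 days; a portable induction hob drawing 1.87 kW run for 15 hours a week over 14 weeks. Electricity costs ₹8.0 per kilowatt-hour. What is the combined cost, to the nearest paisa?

₹3183.52

desktop computer: Power = 1.0 A × 120 V = 120 W = 0.12 kW
desktop computer: Runtime = 40 min × 31 = 1240 min = 20.666666… h
desktop computer: 0.12 kW × 20.666666… h = 2.48 kWh
Wi-Fi router: Runtime = 12 h/day × 23 days = 276 h
Wi-Fi router: 0.01 kW × 276 h = 2.76 kWh
portable induction hob: Runtime = 15 h/week × 14 weeks = 210 h
portable induction hob: 1.87 kW × 210 h = 392.7 kWh
Total energy = 397.94 kWh
Cost = 397.94 × ₹8.0 = ₹3183.52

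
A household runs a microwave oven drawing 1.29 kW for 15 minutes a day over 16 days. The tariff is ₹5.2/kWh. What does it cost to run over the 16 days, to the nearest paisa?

Runtime = 15 min × 16 = 240 min = 4 h
Energy = 1.29 kW × 4 h = 5.16 kWh
Cost = 5.16 kWh × ₹5.2/kWh = ₹26.83

₹26.83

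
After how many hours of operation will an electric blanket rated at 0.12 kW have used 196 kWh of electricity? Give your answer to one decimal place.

Hours = 196 kWh ÷ 0.12 kW = 1633.3 h

1633.3 h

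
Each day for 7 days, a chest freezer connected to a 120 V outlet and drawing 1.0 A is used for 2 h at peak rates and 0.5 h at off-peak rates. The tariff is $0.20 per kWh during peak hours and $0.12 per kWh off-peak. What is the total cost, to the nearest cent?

$0.39

Power = 1.0 A × 120 V = 120 W = 0.12 kW
Peak energy = 0.12 kW × 2 h × 7 = 1.68 kWh
Off-peak energy = 0.12 kW × 0.5 h × 7 = 0.42 kWh
Cost = 1.68 × $0.20 + 0.42 × $0.12 = $0.336 + $0.0504 = $0.39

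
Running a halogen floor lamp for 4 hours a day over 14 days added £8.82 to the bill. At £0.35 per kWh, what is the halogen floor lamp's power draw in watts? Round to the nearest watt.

450 W

Energy = £8.82 ÷ £0.35/kWh = 25.2 kWh
Runtime = 4 h/day × 14 days = 56 h
Power = 25.2 kWh ÷ 56 h = 0.45 kW = 450 W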